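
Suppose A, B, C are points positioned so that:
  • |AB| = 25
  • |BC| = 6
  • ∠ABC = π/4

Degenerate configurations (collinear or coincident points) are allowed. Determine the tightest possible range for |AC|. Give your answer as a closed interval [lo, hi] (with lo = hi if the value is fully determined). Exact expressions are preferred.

|AC| = √(661 - 150·√(2))  (≈ 21.1865)

|AB| ∈ {25}
|BC| ∈ {6}
|AC| ∈ {√(661 - 150·√(2))}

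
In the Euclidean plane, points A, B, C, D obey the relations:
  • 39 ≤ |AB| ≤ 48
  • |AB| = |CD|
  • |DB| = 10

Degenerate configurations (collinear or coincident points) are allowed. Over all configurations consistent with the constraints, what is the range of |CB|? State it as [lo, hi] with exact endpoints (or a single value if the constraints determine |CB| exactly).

|CB| ∈ [29, 58]  (≈ [29.0000, 58.0000])

|AB| ∈ [39, 48]
|BD| ∈ {10}
|CD| ∈ [39, 48]
|AD| ∈ [29, 58]
|BC| ∈ [29, 58]
|AC| ∈ [0, 106]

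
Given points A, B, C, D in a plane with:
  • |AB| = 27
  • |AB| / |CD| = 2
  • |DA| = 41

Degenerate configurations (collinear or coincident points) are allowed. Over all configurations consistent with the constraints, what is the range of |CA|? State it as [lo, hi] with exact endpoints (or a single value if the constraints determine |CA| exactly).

|AB| ∈ {27}
|AD| ∈ {41}
|CD| ∈ {27/2}
|BD| ∈ [14, 68]
|AC| ∈ [55/2, 109/2]
|BC| ∈ [1/2, 163/2]

|CA| ∈ [55/2, 109/2]  (≈ [27.5000, 54.5000])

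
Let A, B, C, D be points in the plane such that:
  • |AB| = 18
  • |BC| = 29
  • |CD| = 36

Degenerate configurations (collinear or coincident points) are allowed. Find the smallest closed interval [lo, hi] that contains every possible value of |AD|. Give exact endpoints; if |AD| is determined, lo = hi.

|AB| ∈ {18}
|BC| ∈ {29}
|CD| ∈ {36}
|AC| ∈ [11, 47]
|BD| ∈ [7, 65]
|AD| ∈ [0, 83]

|AD| ∈ [0, 83]  (≈ [0.0000, 83.0000])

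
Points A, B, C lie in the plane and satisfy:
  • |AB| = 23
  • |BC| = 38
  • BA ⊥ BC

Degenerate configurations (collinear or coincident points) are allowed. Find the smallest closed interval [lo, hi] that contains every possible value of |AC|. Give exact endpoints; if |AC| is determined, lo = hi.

|AC| = √(1973)  (≈ 44.4185)

|AB| ∈ {23}
|BC| ∈ {38}
|AC| ∈ {√(1973)}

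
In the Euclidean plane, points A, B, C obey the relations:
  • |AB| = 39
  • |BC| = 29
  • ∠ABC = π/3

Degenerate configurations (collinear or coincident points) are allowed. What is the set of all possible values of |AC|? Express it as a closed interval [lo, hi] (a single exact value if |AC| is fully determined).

|AB| ∈ {39}
|BC| ∈ {29}
|AC| ∈ {√(1231)}

|AC| = √(1231)  (≈ 35.0856)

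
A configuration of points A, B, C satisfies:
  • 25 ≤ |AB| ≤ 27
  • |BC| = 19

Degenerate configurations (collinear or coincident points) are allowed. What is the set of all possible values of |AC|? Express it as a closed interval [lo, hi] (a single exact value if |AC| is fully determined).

|AB| ∈ [25, 27]
|BC| ∈ {19}
|AC| ∈ [6, 46]

|AC| ∈ [6, 46]  (≈ [6.0000, 46.0000])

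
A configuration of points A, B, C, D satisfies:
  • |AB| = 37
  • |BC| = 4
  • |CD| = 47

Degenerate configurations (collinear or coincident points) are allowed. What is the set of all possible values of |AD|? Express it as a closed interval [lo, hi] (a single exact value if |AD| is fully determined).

|AB| ∈ {37}
|BC| ∈ {4}
|CD| ∈ {47}
|AC| ∈ [33, 41]
|BD| ∈ [43, 51]
|AD| ∈ [6, 88]

|AD| ∈ [6, 88]  (≈ [6.0000, 88.0000])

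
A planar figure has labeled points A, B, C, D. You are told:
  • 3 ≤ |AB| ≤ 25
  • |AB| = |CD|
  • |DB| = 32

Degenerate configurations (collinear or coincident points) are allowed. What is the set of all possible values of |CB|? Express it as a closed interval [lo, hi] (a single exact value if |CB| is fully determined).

|CB| ∈ [7, 57]  (≈ [7.0000, 57.0000])

|AB| ∈ [3, 25]
|BD| ∈ {32}
|CD| ∈ [3, 25]
|AD| ∈ [7, 57]
|BC| ∈ [7, 57]
|AC| ∈ [0, 82]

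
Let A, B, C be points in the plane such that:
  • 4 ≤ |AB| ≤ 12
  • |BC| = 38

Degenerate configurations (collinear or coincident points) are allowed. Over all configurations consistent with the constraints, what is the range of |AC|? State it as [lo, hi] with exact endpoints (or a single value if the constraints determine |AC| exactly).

|AC| ∈ [26, 50]  (≈ [26.0000, 50.0000])

|AB| ∈ [4, 12]
|BC| ∈ {38}
|AC| ∈ [26, 50]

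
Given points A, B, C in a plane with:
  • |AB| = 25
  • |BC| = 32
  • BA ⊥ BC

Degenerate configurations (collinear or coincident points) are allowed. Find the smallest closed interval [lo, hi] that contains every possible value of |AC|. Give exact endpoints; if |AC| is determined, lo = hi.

|AB| ∈ {25}
|BC| ∈ {32}
|AC| ∈ {√(1649)}

|AC| = √(1649)  (≈ 40.6079)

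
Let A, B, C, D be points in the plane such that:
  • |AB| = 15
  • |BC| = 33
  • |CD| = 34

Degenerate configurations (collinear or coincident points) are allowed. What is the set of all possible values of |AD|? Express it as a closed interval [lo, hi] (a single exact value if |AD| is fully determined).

|AB| ∈ {15}
|BC| ∈ {33}
|CD| ∈ {34}
|AC| ∈ [18, 48]
|BD| ∈ [1, 67]
|AD| ∈ [0, 82]

|AD| ∈ [0, 82]  (≈ [0.0000, 82.0000])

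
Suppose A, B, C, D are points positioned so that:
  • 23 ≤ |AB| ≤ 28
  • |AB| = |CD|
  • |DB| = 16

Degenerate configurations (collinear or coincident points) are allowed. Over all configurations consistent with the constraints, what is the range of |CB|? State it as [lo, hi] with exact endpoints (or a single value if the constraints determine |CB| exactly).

|CB| ∈ [7, 44]  (≈ [7.0000, 44.0000])

|AB| ∈ [23, 28]
|BD| ∈ {16}
|CD| ∈ [23, 28]
|AD| ∈ [7, 44]
|BC| ∈ [7, 44]
|AC| ∈ [0, 72]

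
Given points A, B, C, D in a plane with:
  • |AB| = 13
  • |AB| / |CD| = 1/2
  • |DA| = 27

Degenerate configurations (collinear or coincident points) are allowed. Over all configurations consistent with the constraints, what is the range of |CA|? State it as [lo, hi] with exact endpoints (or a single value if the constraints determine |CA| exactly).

|CA| ∈ [1, 53]  (≈ [1.0000, 53.0000])

|AB| ∈ {13}
|AD| ∈ {27}
|CD| ∈ {26}
|BD| ∈ [14, 40]
|AC| ∈ [1, 53]
|BC| ∈ [0, 66]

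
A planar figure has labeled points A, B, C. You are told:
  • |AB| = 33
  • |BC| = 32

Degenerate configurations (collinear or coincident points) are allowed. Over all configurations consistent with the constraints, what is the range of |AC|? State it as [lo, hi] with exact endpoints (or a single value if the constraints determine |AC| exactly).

|AB| ∈ {33}
|BC| ∈ {32}
|AC| ∈ [1, 65]

|AC| ∈ [1, 65]  (≈ [1.0000, 65.0000])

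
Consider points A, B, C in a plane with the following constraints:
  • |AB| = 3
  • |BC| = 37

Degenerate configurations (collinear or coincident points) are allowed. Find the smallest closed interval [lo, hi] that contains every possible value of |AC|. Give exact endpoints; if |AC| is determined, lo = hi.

|AB| ∈ {3}
|BC| ∈ {37}
|AC| ∈ [34, 40]

|AC| ∈ [34, 40]  (≈ [34.0000, 40.0000])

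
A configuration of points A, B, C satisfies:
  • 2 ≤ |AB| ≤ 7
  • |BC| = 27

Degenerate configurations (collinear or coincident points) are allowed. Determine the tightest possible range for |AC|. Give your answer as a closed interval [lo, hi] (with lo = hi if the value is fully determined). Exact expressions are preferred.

|AC| ∈ [20, 34]  (≈ [20.0000, 34.0000])

|AB| ∈ [2, 7]
|BC| ∈ {27}
|AC| ∈ [20, 34]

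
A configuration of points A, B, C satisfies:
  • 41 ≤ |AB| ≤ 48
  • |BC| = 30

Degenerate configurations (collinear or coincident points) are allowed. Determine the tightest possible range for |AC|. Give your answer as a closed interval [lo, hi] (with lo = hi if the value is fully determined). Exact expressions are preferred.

|AB| ∈ [41, 48]
|BC| ∈ {30}
|AC| ∈ [11, 78]

|AC| ∈ [11, 78]  (≈ [11.0000, 78.0000])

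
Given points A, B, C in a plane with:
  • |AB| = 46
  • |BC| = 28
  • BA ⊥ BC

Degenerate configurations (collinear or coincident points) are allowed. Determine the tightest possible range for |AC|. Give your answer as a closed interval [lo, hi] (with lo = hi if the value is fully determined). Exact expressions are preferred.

|AB| ∈ {46}
|BC| ∈ {28}
|AC| ∈ {10·√(29)}

|AC| = 10·√(29)  (≈ 53.8516)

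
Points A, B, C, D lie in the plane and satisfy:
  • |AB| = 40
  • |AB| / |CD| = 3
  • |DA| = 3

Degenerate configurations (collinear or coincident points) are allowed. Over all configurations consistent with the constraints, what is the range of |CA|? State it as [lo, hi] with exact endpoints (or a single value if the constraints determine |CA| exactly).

|AB| ∈ {40}
|AD| ∈ {3}
|CD| ∈ {40/3}
|BD| ∈ [37, 43]
|AC| ∈ [31/3, 49/3]
|BC| ∈ [71/3, 169/3]

|CA| ∈ [31/3, 49/3]  (≈ [10.3333, 16.3333])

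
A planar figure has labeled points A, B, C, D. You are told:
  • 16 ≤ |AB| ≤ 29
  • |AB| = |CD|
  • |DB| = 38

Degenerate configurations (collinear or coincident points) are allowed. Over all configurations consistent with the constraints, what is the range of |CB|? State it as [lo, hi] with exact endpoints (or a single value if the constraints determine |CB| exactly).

|AB| ∈ [16, 29]
|BD| ∈ {38}
|CD| ∈ [16, 29]
|AD| ∈ [9, 67]
|BC| ∈ [9, 67]
|AC| ∈ [0, 96]

|CB| ∈ [9, 67]  (≈ [9.0000, 67.0000])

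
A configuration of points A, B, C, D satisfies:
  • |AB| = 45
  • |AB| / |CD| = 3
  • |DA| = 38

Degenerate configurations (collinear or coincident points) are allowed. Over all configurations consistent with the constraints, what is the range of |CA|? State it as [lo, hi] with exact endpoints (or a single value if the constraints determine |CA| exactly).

|CA| ∈ [23, 53]  (≈ [23.0000, 53.0000])

|AB| ∈ {45}
|AD| ∈ {38}
|CD| ∈ {15}
|BD| ∈ [7, 83]
|AC| ∈ [23, 53]
|BC| ∈ [0, 98]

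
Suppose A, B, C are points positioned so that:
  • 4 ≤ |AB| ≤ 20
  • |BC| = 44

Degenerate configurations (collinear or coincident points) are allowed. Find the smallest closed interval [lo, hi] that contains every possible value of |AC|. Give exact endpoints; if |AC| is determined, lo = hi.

|AB| ∈ [4, 20]
|BC| ∈ {44}
|AC| ∈ [24, 64]

|AC| ∈ [24, 64]  (≈ [24.0000, 64.0000])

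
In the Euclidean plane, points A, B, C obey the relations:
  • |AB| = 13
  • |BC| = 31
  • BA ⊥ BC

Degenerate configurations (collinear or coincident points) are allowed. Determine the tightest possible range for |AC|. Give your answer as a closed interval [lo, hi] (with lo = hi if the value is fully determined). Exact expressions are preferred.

|AC| = √(1130)  (≈ 33.6155)

|AB| ∈ {13}
|BC| ∈ {31}
|AC| ∈ {√(1130)}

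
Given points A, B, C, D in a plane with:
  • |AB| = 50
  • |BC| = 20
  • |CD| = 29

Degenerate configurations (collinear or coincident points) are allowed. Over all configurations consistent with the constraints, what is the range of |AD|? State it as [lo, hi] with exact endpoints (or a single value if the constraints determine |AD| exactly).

|AD| ∈ [1, 99]  (≈ [1.0000, 99.0000])

|AB| ∈ {50}
|BC| ∈ {20}
|CD| ∈ {29}
|AC| ∈ [30, 70]
|BD| ∈ [9, 49]
|AD| ∈ [1, 99]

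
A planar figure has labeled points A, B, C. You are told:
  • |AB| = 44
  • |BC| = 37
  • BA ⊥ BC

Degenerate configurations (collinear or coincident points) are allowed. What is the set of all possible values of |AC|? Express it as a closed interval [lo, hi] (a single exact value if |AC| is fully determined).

|AC| = √(3305)  (≈ 57.4891)

|AB| ∈ {44}
|BC| ∈ {37}
|AC| ∈ {√(3305)}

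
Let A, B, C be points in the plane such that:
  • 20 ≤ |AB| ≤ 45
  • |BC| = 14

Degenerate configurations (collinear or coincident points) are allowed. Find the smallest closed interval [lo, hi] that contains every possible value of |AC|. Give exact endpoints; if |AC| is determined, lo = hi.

|AB| ∈ [20, 45]
|BC| ∈ {14}
|AC| ∈ [6, 59]

|AC| ∈ [6, 59]  (≈ [6.0000, 59.0000])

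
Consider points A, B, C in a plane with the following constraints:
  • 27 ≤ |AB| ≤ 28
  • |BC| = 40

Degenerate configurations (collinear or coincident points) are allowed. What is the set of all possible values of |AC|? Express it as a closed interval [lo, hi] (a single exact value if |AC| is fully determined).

|AB| ∈ [27, 28]
|BC| ∈ {40}
|AC| ∈ [12, 68]

|AC| ∈ [12, 68]  (≈ [12.0000, 68.0000])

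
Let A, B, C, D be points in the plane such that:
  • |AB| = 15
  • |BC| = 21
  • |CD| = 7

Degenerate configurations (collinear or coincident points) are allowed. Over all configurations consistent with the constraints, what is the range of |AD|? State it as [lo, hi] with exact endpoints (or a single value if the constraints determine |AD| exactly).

|AD| ∈ [0, 43]  (≈ [0.0000, 43.0000])

|AB| ∈ {15}
|BC| ∈ {21}
|CD| ∈ {7}
|AC| ∈ [6, 36]
|BD| ∈ [14, 28]
|AD| ∈ [0, 43]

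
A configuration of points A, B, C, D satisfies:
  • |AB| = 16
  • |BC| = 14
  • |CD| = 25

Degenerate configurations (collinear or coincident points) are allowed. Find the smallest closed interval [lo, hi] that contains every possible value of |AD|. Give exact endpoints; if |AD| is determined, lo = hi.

|AD| ∈ [0, 55]  (≈ [0.0000, 55.0000])

|AB| ∈ {16}
|BC| ∈ {14}
|CD| ∈ {25}
|AC| ∈ [2, 30]
|BD| ∈ [11, 39]
|AD| ∈ [0, 55]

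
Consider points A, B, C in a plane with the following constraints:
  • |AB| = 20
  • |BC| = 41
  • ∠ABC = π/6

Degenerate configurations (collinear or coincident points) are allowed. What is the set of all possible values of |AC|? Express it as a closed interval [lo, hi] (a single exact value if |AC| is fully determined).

|AC| = √(2081 - 820·√(3))  (≈ 25.7044)

|AB| ∈ {20}
|BC| ∈ {41}
|AC| ∈ {√(2081 - 820·√(3))}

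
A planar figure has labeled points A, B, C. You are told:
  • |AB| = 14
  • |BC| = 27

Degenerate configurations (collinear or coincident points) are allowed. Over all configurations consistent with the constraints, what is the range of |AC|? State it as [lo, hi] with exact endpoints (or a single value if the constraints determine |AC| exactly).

|AC| ∈ [13, 41]  (≈ [13.0000, 41.0000])

|AB| ∈ {14}
|BC| ∈ {27}
|AC| ∈ [13, 41]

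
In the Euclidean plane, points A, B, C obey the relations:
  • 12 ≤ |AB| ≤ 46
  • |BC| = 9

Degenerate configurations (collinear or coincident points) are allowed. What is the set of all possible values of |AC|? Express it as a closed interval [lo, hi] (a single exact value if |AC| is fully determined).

|AB| ∈ [12, 46]
|BC| ∈ {9}
|AC| ∈ [3, 55]

|AC| ∈ [3, 55]  (≈ [3.0000, 55.0000])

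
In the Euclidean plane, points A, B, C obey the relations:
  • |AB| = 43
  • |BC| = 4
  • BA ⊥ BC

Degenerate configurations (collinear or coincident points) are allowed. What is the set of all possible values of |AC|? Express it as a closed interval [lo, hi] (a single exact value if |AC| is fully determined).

|AB| ∈ {43}
|BC| ∈ {4}
|AC| ∈ {√(1865)}

|AC| = √(1865)  (≈ 43.1856)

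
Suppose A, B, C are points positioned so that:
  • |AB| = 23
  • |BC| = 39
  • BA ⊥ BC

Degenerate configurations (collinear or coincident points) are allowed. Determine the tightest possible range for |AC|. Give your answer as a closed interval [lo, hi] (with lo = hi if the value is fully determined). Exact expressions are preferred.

|AB| ∈ {23}
|BC| ∈ {39}
|AC| ∈ {5·√(82)}

|AC| = 5·√(82)  (≈ 45.2769)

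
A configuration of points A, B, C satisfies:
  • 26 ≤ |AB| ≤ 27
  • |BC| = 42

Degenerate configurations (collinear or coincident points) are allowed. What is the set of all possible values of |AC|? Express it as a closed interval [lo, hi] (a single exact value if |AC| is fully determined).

|AB| ∈ [26, 27]
|BC| ∈ {42}
|AC| ∈ [15, 69]

|AC| ∈ [15, 69]  (≈ [15.0000, 69.0000])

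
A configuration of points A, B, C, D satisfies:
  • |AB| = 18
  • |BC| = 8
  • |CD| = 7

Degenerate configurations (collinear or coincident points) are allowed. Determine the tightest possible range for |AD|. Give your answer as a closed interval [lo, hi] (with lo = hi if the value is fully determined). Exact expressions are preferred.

|AD| ∈ [3, 33]  (≈ [3.0000, 33.0000])

|AB| ∈ {18}
|BC| ∈ {8}
|CD| ∈ {7}
|AC| ∈ [10, 26]
|BD| ∈ [1, 15]
|AD| ∈ [3, 33]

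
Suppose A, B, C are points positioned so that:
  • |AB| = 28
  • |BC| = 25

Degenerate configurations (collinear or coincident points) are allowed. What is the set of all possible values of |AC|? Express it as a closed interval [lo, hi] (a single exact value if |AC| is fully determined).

|AC| ∈ [3, 53]  (≈ [3.0000, 53.0000])

|AB| ∈ {28}
|BC| ∈ {25}
|AC| ∈ [3, 53]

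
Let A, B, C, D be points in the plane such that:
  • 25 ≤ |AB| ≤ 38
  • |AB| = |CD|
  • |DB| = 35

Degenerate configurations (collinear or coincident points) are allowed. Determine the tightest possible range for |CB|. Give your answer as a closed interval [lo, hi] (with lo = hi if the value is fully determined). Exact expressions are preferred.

|AB| ∈ [25, 38]
|BD| ∈ {35}
|CD| ∈ [25, 38]
|AD| ∈ [0, 73]
|BC| ∈ [0, 73]
|AC| ∈ [0, 111]

|CB| ∈ [0, 73]  (≈ [0.0000, 73.0000])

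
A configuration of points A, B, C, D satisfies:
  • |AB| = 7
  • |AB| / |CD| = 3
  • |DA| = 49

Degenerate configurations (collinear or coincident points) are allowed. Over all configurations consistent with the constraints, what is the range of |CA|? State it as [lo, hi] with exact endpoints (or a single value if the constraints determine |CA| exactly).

|AB| ∈ {7}
|AD| ∈ {49}
|CD| ∈ {7/3}
|BD| ∈ [42, 56]
|AC| ∈ [140/3, 154/3]
|BC| ∈ [119/3, 175/3]

|CA| ∈ [140/3, 154/3]  (≈ [46.6667, 51.3333])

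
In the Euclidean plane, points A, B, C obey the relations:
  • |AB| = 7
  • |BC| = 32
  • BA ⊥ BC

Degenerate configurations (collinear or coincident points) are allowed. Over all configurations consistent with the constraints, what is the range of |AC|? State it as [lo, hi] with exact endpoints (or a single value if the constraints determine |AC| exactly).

|AB| ∈ {7}
|BC| ∈ {32}
|AC| ∈ {√(1073)}

|AC| = √(1073)  (≈ 32.7567)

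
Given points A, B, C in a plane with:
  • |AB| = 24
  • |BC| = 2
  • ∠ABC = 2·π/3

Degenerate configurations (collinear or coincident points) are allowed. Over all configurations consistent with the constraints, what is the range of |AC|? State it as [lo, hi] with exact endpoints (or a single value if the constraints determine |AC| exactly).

|AC| = 2·√(157)  (≈ 25.0599)

|AB| ∈ {24}
|BC| ∈ {2}
|AC| ∈ {2·√(157)}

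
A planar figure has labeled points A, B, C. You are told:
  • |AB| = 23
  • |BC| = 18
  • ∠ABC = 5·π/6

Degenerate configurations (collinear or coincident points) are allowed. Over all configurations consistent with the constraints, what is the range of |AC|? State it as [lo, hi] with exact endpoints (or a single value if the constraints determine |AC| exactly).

|AC| = √(414·√(3) + 853)  (≈ 39.6241)

|AB| ∈ {23}
|BC| ∈ {18}
|AC| ∈ {√(414·√(3) + 853)}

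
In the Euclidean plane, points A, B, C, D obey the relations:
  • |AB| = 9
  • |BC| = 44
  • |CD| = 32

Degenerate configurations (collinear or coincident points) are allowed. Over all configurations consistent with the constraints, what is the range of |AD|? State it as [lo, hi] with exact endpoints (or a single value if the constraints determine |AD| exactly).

|AD| ∈ [3, 85]  (≈ [3.0000, 85.0000])

|AB| ∈ {9}
|BC| ∈ {44}
|CD| ∈ {32}
|AC| ∈ [35, 53]
|BD| ∈ [12, 76]
|AD| ∈ [3, 85]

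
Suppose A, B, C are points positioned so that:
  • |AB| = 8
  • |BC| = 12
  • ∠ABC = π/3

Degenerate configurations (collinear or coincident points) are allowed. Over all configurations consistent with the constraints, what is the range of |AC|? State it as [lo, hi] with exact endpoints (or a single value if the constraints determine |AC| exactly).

|AC| = 4·√(7)  (≈ 10.5830)

|AB| ∈ {8}
|BC| ∈ {12}
|AC| ∈ {4·√(7)}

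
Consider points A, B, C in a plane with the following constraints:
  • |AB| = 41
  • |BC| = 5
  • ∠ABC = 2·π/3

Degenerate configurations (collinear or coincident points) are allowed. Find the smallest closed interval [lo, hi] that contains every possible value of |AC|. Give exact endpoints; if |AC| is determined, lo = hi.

|AB| ∈ {41}
|BC| ∈ {5}
|AC| ∈ {7·√(39)}

|AC| = 7·√(39)  (≈ 43.7150)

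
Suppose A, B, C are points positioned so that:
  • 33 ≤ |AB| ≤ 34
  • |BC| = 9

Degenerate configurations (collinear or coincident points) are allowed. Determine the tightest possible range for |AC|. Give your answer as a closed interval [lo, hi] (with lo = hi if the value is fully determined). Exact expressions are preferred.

|AC| ∈ [24, 43]  (≈ [24.0000, 43.0000])

|AB| ∈ [33, 34]
|BC| ∈ {9}
|AC| ∈ [24, 43]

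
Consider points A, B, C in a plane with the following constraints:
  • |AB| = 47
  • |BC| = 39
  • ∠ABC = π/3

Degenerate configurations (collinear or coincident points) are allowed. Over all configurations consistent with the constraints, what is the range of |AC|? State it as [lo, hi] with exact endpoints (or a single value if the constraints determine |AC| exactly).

|AC| = √(1897)  (≈ 43.5546)

|AB| ∈ {47}
|BC| ∈ {39}
|AC| ∈ {√(1897)}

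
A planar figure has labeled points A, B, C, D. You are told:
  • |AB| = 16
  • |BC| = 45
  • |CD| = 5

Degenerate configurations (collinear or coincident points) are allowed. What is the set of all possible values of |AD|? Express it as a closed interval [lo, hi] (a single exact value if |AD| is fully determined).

|AD| ∈ [24, 66]  (≈ [24.0000, 66.0000])

|AB| ∈ {16}
|BC| ∈ {45}
|CD| ∈ {5}
|AC| ∈ [29, 61]
|BD| ∈ [40, 50]
|AD| ∈ [24, 66]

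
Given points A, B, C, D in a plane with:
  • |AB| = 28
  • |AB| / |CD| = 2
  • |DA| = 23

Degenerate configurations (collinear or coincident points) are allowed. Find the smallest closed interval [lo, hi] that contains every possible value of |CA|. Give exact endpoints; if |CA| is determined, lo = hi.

|AB| ∈ {28}
|AD| ∈ {23}
|CD| ∈ {14}
|BD| ∈ [5, 51]
|AC| ∈ [9, 37]
|BC| ∈ [0, 65]

|CA| ∈ [9, 37]  (≈ [9.0000, 37.0000])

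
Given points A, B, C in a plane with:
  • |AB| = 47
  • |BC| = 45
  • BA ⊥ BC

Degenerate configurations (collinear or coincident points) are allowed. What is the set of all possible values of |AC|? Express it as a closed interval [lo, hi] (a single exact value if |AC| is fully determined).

|AC| = √(4234)  (≈ 65.0692)

|AB| ∈ {47}
|BC| ∈ {45}
|AC| ∈ {√(4234)}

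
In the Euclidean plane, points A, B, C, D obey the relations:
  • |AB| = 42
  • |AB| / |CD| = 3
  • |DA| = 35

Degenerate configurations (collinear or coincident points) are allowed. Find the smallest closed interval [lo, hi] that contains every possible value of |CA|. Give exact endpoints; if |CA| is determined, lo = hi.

|AB| ∈ {42}
|AD| ∈ {35}
|CD| ∈ {14}
|BD| ∈ [7, 77]
|AC| ∈ [21, 49]
|BC| ∈ [0, 91]

|CA| ∈ [21, 49]  (≈ [21.0000, 49.0000])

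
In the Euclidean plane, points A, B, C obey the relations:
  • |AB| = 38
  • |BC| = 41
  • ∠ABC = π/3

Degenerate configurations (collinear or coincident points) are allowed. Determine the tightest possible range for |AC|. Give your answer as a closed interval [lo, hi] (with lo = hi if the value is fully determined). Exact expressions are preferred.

|AC| = √(1567)  (≈ 39.5854)

|AB| ∈ {38}
|BC| ∈ {41}
|AC| ∈ {√(1567)}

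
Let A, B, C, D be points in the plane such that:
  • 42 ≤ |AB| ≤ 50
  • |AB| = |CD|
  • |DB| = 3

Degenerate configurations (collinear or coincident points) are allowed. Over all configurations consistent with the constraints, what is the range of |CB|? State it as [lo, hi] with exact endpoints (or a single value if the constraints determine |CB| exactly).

|AB| ∈ [42, 50]
|BD| ∈ {3}
|CD| ∈ [42, 50]
|AD| ∈ [39, 53]
|BC| ∈ [39, 53]
|AC| ∈ [0, 103]

|CB| ∈ [39, 53]  (≈ [39.0000, 53.0000])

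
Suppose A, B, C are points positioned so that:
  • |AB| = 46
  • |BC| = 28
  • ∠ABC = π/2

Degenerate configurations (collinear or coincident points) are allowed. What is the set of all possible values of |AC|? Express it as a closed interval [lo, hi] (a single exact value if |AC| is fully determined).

|AB| ∈ {46}
|BC| ∈ {28}
|AC| ∈ {10·√(29)}

|AC| = 10·√(29)  (≈ 53.8516)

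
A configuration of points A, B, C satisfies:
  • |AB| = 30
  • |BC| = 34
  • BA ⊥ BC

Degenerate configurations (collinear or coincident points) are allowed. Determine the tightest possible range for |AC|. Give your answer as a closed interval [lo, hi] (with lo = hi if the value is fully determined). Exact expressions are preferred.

|AB| ∈ {30}
|BC| ∈ {34}
|AC| ∈ {2·√(514)}

|AC| = 2·√(514)  (≈ 45.3431)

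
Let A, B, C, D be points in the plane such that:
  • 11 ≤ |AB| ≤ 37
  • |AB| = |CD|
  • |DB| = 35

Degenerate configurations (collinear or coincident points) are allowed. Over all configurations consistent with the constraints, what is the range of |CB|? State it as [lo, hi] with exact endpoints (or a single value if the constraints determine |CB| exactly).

|CB| ∈ [0, 72]  (≈ [0.0000, 72.0000])

|AB| ∈ [11, 37]
|BD| ∈ {35}
|CD| ∈ [11, 37]
|AD| ∈ [0, 72]
|BC| ∈ [0, 72]
|AC| ∈ [0, 109]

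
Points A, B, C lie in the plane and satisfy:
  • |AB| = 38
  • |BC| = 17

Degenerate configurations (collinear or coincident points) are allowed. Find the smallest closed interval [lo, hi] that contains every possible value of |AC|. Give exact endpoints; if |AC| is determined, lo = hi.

|AC| ∈ [21, 55]  (≈ [21.0000, 55.0000])

|AB| ∈ {38}
|BC| ∈ {17}
|AC| ∈ [21, 55]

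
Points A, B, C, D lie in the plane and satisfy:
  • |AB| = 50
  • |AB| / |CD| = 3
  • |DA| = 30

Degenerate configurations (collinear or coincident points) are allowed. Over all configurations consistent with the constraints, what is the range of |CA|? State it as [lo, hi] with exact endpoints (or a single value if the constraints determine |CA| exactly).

|CA| ∈ [40/3, 140/3]  (≈ [13.3333, 46.6667])

|AB| ∈ {50}
|AD| ∈ {30}
|CD| ∈ {50/3}
|BD| ∈ [20, 80]
|AC| ∈ [40/3, 140/3]
|BC| ∈ [10/3, 290/3]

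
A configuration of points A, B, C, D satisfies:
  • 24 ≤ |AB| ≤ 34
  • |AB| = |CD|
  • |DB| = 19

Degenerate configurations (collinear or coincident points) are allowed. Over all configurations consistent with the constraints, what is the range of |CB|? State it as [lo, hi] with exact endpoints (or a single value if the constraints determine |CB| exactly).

|CB| ∈ [5, 53]  (≈ [5.0000, 53.0000])

|AB| ∈ [24, 34]
|BD| ∈ {19}
|CD| ∈ [24, 34]
|AD| ∈ [5, 53]
|BC| ∈ [5, 53]
|AC| ∈ [0, 87]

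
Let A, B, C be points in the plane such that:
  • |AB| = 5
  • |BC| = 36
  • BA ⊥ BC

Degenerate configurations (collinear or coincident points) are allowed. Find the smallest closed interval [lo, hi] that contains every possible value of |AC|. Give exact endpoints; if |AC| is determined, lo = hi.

|AB| ∈ {5}
|BC| ∈ {36}
|AC| ∈ {√(1321)}

|AC| = √(1321)  (≈ 36.3456)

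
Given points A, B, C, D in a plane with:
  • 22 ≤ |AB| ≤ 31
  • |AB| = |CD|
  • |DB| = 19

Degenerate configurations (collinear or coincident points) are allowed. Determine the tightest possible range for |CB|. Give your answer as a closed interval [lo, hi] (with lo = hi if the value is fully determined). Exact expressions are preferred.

|CB| ∈ [3, 50]  (≈ [3.0000, 50.0000])

|AB| ∈ [22, 31]
|BD| ∈ {19}
|CD| ∈ [22, 31]
|AD| ∈ [3, 50]
|BC| ∈ [3, 50]
|AC| ∈ [0, 81]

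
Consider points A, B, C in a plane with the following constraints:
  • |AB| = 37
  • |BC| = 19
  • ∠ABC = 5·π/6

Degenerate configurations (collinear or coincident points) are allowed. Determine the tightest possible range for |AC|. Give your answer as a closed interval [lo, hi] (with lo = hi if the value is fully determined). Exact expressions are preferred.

|AC| = √(703·√(3) + 1730)  (≈ 54.2921)

|AB| ∈ {37}
|BC| ∈ {19}
|AC| ∈ {√(703·√(3) + 1730)}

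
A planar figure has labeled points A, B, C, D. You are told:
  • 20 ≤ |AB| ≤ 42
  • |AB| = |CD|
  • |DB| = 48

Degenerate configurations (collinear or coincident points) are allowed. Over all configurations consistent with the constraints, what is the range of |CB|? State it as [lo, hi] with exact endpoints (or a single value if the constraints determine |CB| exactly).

|AB| ∈ [20, 42]
|BD| ∈ {48}
|CD| ∈ [20, 42]
|AD| ∈ [6, 90]
|BC| ∈ [6, 90]
|AC| ∈ [0, 132]

|CB| ∈ [6, 90]  (≈ [6.0000, 90.0000])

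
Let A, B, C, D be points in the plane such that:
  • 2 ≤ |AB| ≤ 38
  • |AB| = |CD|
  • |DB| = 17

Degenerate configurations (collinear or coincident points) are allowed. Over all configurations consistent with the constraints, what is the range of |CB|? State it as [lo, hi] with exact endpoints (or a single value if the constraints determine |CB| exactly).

|CB| ∈ [0, 55]  (≈ [0.0000, 55.0000])

|AB| ∈ [2, 38]
|BD| ∈ {17}
|CD| ∈ [2, 38]
|AD| ∈ [0, 55]
|BC| ∈ [0, 55]
|AC| ∈ [0, 93]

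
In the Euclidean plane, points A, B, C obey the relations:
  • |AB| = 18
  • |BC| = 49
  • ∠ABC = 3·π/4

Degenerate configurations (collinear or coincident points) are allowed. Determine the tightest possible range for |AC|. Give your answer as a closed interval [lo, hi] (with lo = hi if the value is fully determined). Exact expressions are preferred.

|AC| = √(882·√(2) + 2725)  (≈ 63.0265)

|AB| ∈ {18}
|BC| ∈ {49}
|AC| ∈ {√(882·√(2) + 2725)}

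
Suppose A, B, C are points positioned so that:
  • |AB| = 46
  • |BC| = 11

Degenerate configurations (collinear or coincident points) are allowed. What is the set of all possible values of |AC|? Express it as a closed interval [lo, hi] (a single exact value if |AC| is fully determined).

|AB| ∈ {46}
|BC| ∈ {11}
|AC| ∈ [35, 57]

|AC| ∈ [35, 57]  (≈ [35.0000, 57.0000])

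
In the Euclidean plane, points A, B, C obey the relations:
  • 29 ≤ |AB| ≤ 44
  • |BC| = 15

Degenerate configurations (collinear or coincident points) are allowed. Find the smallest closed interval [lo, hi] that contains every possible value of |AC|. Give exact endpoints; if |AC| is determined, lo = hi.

|AB| ∈ [29, 44]
|BC| ∈ {15}
|AC| ∈ [14, 59]

|AC| ∈ [14, 59]  (≈ [14.0000, 59.0000])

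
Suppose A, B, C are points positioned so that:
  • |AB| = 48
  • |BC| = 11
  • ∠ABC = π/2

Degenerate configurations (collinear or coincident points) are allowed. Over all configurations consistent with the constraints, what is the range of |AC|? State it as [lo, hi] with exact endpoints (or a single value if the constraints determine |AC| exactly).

|AB| ∈ {48}
|BC| ∈ {11}
|AC| ∈ {5·√(97)}

|AC| = 5·√(97)  (≈ 49.2443)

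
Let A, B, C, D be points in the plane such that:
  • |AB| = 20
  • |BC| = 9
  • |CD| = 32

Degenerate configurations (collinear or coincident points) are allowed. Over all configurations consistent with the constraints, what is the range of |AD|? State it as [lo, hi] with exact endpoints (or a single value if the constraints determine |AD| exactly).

|AB| ∈ {20}
|BC| ∈ {9}
|CD| ∈ {32}
|AC| ∈ [11, 29]
|BD| ∈ [23, 41]
|AD| ∈ [3, 61]

|AD| ∈ [3, 61]  (≈ [3.0000, 61.0000])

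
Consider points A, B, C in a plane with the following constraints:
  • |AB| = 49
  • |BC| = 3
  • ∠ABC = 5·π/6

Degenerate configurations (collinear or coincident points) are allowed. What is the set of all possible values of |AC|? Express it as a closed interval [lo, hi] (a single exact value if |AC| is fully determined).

|AC| = √(147·√(3) + 2410)  (≈ 51.6199)

|AB| ∈ {49}
|BC| ∈ {3}
|AC| ∈ {√(147·√(3) + 2410)}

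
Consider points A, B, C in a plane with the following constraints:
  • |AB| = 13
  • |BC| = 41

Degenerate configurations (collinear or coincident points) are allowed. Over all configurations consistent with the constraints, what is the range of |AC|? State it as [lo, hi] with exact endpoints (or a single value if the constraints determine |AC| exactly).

|AC| ∈ [28, 54]  (≈ [28.0000, 54.0000])

|AB| ∈ {13}
|BC| ∈ {41}
|AC| ∈ [28, 54]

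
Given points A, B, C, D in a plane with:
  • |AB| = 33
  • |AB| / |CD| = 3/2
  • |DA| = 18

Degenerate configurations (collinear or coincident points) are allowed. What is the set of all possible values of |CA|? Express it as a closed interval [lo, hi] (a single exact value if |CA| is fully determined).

|AB| ∈ {33}
|AD| ∈ {18}
|CD| ∈ {22}
|BD| ∈ [15, 51]
|AC| ∈ [4, 40]
|BC| ∈ [0, 73]

|CA| ∈ [4, 40]  (≈ [4.0000, 40.0000])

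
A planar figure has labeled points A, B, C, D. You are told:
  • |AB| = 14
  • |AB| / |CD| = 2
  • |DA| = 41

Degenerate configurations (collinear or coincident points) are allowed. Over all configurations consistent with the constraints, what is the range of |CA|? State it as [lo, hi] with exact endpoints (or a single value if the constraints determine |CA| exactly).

|AB| ∈ {14}
|AD| ∈ {41}
|CD| ∈ {7}
|BD| ∈ [27, 55]
|AC| ∈ [34, 48]
|BC| ∈ [20, 62]

|CA| ∈ [34, 48]  (≈ [34.0000, 48.0000])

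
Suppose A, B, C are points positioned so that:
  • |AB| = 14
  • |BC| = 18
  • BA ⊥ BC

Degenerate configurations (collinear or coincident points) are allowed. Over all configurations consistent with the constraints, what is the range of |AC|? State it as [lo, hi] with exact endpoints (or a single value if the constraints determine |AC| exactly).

|AC| = 2·√(130)  (≈ 22.8035)

|AB| ∈ {14}
|BC| ∈ {18}
|AC| ∈ {2·√(130)}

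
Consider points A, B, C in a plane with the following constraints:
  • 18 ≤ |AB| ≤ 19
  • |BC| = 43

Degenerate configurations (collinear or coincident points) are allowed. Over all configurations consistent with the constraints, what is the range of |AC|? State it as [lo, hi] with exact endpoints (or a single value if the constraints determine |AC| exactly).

|AB| ∈ [18, 19]
|BC| ∈ {43}
|AC| ∈ [24, 62]

|AC| ∈ [24, 62]  (≈ [24.0000, 62.0000])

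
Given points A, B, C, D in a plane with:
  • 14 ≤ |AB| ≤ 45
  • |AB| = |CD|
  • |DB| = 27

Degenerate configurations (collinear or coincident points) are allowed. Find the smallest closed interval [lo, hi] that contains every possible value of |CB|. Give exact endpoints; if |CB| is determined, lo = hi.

|CB| ∈ [0, 72]  (≈ [0.0000, 72.0000])

|AB| ∈ [14, 45]
|BD| ∈ {27}
|CD| ∈ [14, 45]
|AD| ∈ [0, 72]
|BC| ∈ [0, 72]
|AC| ∈ [0, 117]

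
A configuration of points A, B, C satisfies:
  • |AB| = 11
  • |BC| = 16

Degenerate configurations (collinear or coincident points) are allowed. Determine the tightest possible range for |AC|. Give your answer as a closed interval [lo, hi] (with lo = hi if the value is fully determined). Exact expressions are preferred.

|AC| ∈ [5, 27]  (≈ [5.0000, 27.0000])

|AB| ∈ {11}
|BC| ∈ {16}
|AC| ∈ [5, 27]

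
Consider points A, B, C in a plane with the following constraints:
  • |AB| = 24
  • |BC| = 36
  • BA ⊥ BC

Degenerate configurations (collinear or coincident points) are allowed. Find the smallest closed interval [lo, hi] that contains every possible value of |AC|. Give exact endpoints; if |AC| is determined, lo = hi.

|AB| ∈ {24}
|BC| ∈ {36}
|AC| ∈ {12·√(13)}

|AC| = 12·√(13)  (≈ 43.2666)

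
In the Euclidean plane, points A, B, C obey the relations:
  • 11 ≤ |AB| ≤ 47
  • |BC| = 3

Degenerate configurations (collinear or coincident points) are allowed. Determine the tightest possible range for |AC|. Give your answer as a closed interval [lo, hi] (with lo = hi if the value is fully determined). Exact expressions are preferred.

|AC| ∈ [8, 50]  (≈ [8.0000, 50.0000])

|AB| ∈ [11, 47]
|BC| ∈ {3}
|AC| ∈ [8, 50]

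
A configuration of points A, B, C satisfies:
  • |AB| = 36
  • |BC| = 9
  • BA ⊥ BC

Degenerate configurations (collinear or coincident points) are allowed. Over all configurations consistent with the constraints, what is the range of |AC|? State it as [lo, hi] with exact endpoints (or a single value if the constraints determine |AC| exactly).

|AC| = 9·√(17)  (≈ 37.1080)

|AB| ∈ {36}
|BC| ∈ {9}
|AC| ∈ {9·√(17)}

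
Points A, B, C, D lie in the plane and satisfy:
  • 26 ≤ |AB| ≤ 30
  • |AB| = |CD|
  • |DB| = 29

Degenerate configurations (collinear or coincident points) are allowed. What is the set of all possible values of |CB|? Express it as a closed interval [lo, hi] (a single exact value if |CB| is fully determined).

|AB| ∈ [26, 30]
|BD| ∈ {29}
|CD| ∈ [26, 30]
|AD| ∈ [0, 59]
|BC| ∈ [0, 59]
|AC| ∈ [0, 89]

|CB| ∈ [0, 59]  (≈ [0.0000, 59.0000])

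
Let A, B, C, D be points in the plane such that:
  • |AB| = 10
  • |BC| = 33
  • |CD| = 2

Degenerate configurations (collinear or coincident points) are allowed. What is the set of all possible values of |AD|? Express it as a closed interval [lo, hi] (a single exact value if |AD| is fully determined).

|AD| ∈ [21, 45]  (≈ [21.0000, 45.0000])

|AB| ∈ {10}
|BC| ∈ {33}
|CD| ∈ {2}
|AC| ∈ [23, 43]
|BD| ∈ [31, 35]
|AD| ∈ [21, 45]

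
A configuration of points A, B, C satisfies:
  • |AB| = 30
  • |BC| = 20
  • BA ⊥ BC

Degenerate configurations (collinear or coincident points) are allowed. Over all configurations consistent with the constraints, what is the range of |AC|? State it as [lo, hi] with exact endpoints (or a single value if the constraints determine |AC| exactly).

|AB| ∈ {30}
|BC| ∈ {20}
|AC| ∈ {10·√(13)}

|AC| = 10·√(13)  (≈ 36.0555)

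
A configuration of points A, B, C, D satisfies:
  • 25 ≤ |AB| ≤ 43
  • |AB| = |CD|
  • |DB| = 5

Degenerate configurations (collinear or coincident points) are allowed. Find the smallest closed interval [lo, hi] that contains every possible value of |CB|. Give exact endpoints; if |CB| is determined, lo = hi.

|CB| ∈ [20, 48]  (≈ [20.0000, 48.0000])

|AB| ∈ [25, 43]
|BD| ∈ {5}
|CD| ∈ [25, 43]
|AD| ∈ [20, 48]
|BC| ∈ [20, 48]
|AC| ∈ [0, 91]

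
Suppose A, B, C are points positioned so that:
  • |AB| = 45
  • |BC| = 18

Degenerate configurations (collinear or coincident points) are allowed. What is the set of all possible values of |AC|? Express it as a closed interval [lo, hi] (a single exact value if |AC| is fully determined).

|AC| ∈ [27, 63]  (≈ [27.0000, 63.0000])

|AB| ∈ {45}
|BC| ∈ {18}
|AC| ∈ [27, 63]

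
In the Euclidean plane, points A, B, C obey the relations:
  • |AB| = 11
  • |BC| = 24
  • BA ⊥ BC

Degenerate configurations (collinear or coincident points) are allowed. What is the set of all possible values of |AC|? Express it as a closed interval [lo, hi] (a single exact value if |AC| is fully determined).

|AB| ∈ {11}
|BC| ∈ {24}
|AC| ∈ {√(697)}

|AC| = √(697)  (≈ 26.4008)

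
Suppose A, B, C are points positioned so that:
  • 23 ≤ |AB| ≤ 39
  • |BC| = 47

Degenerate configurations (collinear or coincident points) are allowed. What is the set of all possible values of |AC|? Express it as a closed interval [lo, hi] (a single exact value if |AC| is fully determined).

|AB| ∈ [23, 39]
|BC| ∈ {47}
|AC| ∈ [8, 86]

|AC| ∈ [8, 86]  (≈ [8.0000, 86.0000])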